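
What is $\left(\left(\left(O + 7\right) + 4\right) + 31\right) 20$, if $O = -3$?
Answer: $780$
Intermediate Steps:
$\left(\left(\left(O + 7\right) + 4\right) + 31\right) 20 = \left(\left(\left(-3 + 7\right) + 4\right) + 31\right) 20 = \left(\left(4 + 4\right) + 31\right) 20 = \left(8 + 31\right) 20 = 39 \cdot 20 = 780$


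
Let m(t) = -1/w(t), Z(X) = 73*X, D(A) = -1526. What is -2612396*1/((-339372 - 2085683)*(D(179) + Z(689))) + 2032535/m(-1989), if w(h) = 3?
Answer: -721178117871902629/118272357405 ≈ -6.0976e+6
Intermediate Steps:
m(t) = -⅓ (m(t) = -1/3 = -1*⅓ = -⅓)
-2612396*1/((-339372 - 2085683)*(D(179) + Z(689))) + 2032535/m(-1989) = -2612396*1/((-339372 - 2085683)*(-1526 + 73*689)) + 2032535/(-⅓) = -2612396*(-1/(2425055*(-1526 + 50297))) + 2032535*(-3) = -2612396/((-2425055*48771)) - 6097605 = -2612396/(-118272357405) - 6097605 = -2612396*(-1/118272357405) - 6097605 = 2612396/118272357405 - 6097605 = -721178117871902629/118272357405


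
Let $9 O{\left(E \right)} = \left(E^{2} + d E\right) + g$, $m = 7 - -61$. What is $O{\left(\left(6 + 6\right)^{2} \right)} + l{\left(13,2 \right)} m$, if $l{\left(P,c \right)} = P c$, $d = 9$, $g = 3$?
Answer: $\frac{12649}{3} \approx 4216.3$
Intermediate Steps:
$m = 68$ ($m = 7 + 61 = 68$)
$O{\left(E \right)} = \frac{1}{3} + E + \frac{E^{2}}{9}$ ($O{\left(E \right)} = \frac{\left(E^{2} + 9 E\right) + 3}{9} = \frac{3 + E^{2} + 9 E}{9} = \frac{1}{3} + E + \frac{E^{2}}{9}$)
$O{\left(\left(6 + 6\right)^{2} \right)} + l{\left(13,2 \right)} m = \left(\frac{1}{3} + \left(6 + 6\right)^{2} + \frac{\left(\left(6 + 6\right)^{2}\right)^{2}}{9}\right) + 13 \cdot 2 \cdot 68 = \left(\frac{1}{3} + 12^{2} + \frac{\left(12^{2}\right)^{2}}{9}\right) + 26 \cdot 68 = \left(\frac{1}{3} + 144 + \frac{144^{2}}{9}\right) + 1768 = \left(\frac{1}{3} + 144 + \frac{1}{9} \cdot 20736\right) + 1768 = \left(\frac{1}{3} + 144 + 2304\right) + 1768 = \frac{7345}{3} + 1768 = \frac{12649}{3}$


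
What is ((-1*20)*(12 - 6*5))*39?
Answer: 14040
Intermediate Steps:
((-1*20)*(12 - 6*5))*39 = -20*(12 - 1*30)*39 = -20*(12 - 30)*39 = -20*(-18)*39 = 360*39 = 14040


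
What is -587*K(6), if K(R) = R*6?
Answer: -21132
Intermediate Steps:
K(R) = 6*R
-587*K(6) = -3522*6 = -587*36 = -21132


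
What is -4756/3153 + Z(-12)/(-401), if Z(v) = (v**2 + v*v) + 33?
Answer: -2919269/1264353 ≈ -2.3089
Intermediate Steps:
Z(v) = 33 + 2*v**2 (Z(v) = (v**2 + v**2) + 33 = 2*v**2 + 33 = 33 + 2*v**2)
-4756/3153 + Z(-12)/(-401) = -4756/3153 + (33 + 2*(-12)**2)/(-401) = -4756*1/3153 + (33 + 2*144)*(-1/401) = -4756/3153 + (33 + 288)*(-1/401) = -4756/3153 + 321*(-1/401) = -4756/3153 - 321/401 = -2919269/1264353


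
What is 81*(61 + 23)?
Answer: 6804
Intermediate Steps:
81*(61 + 23) = 81*84 = 6804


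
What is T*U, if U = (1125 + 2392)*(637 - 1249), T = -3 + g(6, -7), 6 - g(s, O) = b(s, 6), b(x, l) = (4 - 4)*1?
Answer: -6457212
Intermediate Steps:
b(x, l) = 0 (b(x, l) = 0*1 = 0)
g(s, O) = 6 (g(s, O) = 6 - 1*0 = 6 + 0 = 6)
T = 3 (T = -3 + 6 = 3)
U = -2152404 (U = 3517*(-612) = -2152404)
T*U = 3*(-2152404) = -6457212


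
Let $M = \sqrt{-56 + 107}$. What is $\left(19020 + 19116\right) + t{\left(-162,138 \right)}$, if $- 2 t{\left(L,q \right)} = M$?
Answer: $38136 - \frac{\sqrt{51}}{2} \approx 38132.0$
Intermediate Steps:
$M = \sqrt{51} \approx 7.1414$
$t{\left(L,q \right)} = - \frac{\sqrt{51}}{2}$
$\left(19020 + 19116\right) + t{\left(-162,138 \right)} = \left(19020 + 19116\right) - \frac{\sqrt{51}}{2} = 38136 - \frac{\sqrt{51}}{2}$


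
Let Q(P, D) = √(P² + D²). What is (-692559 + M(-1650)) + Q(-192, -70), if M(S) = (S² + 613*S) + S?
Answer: 1016841 + 2*√10441 ≈ 1.0170e+6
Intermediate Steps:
M(S) = S² + 614*S
Q(P, D) = √(D² + P²)
(-692559 + M(-1650)) + Q(-192, -70) = (-692559 - 1650*(614 - 1650)) + √((-70)² + (-192)²) = (-692559 - 1650*(-1036)) + √(4900 + 36864) = (-692559 + 1709400) + √41764 = 1016841 + 2*√10441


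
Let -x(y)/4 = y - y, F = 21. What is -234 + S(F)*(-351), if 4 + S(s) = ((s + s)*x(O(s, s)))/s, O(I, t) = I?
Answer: 1170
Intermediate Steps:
x(y) = 0 (x(y) = -4*(y - y) = -4*0 = 0)
S(s) = -4 (S(s) = -4 + ((s + s)*0)/s = -4 + ((2*s)*0)/s = -4 + 0/s = -4 + 0 = -4)
-234 + S(F)*(-351) = -234 - 4*(-351) = -234 + 1404 = 1170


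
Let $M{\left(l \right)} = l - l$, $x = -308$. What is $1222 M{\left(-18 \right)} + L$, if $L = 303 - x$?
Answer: $611$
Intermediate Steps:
$M{\left(l \right)} = 0$
$L = 611$ ($L = 303 - -308 = 303 + 308 = 611$)
$1222 M{\left(-18 \right)} + L = 1222 \cdot 0 + 611 = 0 + 611 = 611$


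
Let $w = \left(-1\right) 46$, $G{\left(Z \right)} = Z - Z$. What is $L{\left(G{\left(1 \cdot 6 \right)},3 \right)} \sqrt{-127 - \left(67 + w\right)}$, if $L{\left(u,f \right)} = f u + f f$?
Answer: $18 i \sqrt{37} \approx 109.49 i$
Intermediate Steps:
$G{\left(Z \right)} = 0$
$w = -46$
$L{\left(u,f \right)} = f^{2} + f u$ ($L{\left(u,f \right)} = f u + f^{2} = f^{2} + f u$)
$L{\left(G{\left(1 \cdot 6 \right)},3 \right)} \sqrt{-127 - \left(67 + w\right)} = 3 \left(3 + 0\right) \sqrt{-127 - 21} = 3 \cdot 3 \sqrt{-127 + \left(-67 + 46\right)} = 9 \sqrt{-127 - 21} = 9 \sqrt{-148} = 9 \cdot 2 i \sqrt{37} = 18 i \sqrt{37}$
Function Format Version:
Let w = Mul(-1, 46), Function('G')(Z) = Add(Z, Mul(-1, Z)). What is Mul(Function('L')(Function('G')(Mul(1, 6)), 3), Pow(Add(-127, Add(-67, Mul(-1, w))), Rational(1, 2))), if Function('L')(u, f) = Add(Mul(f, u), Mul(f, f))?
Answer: Mul(18, I, Pow(37, Rational(1, 2))) ≈ Mul(109.49, I)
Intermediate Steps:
Function('G')(Z) = 0
w = -46
Function('L')(u, f) = Add(Pow(f, 2), Mul(f, u)) (Function('L')(u, f) = Add(Mul(f, u), Pow(f, 2)) = Add(Pow(f, 2), Mul(f, u)))
Mul(Function('L')(Function('G')(Mul(1, 6)), 3), Pow(Add(-127, Add(-67, Mul(-1, w))), Rational(1, 2))) = Mul(Mul(3, Add(3, 0)), Pow(Add(-127, Add(-67, Mul(-1, -46))), Rational(1, 2))) = Mul(Mul(3, 3), Pow(Add(-127, Add(-67, 46)), Rational(1, 2))) = Mul(9, Pow(Add(-127, -21), Rational(1, 2))) = Mul(9, Pow(-148, Rational(1, 2))) = Mul(9, Mul(2, I, Pow(37, Rational(1, 2)))) = Mul(18, I, Pow(37, Rational(1, 2)))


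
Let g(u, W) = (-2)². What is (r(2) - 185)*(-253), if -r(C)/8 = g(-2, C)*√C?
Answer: 46805 + 8096*√2 ≈ 58255.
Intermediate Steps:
g(u, W) = 4
r(C) = -32*√C
(r(2) - 185)*(-253) = (-32*√2 - 185)*(-253) = (-185 - 32*√2)*(-253) = 46805 + 8096*√2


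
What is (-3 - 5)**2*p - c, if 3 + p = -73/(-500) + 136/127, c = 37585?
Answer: -598473539/15875 ≈ -37699.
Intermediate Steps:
p = -113229/63500 (p = -3 + (-73/(-500) + 136/127) = -3 + (-73*(-1/500) + 136*(1/127)) = -3 + (73/500 + 136/127) = -3 + 77271/63500 = -113229/63500 ≈ -1.7831)
(-3 - 5)**2*p - c = (-3 - 5)**2*(-113229/63500) - 1*37585 = (-8)**2*(-113229/63500) - 37585 = 64*(-113229/63500) - 37585 = -1811664/15875 - 37585 = -598473539/15875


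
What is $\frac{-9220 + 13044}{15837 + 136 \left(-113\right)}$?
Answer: $\frac{3824}{469} \approx 8.1535$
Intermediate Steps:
$\frac{-9220 + 13044}{15837 + 136 \left(-113\right)} = \frac{3824}{15837 - 15368} = \frac{3824}{469}$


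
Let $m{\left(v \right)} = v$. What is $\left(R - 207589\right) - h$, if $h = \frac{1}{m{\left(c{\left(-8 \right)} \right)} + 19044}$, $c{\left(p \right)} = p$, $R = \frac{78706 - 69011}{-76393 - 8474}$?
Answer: $- \frac{335366070639755}{1615528212} \approx -2.0759 \cdot 10^{5}$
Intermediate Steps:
$R = - \frac{9695}{84867}$ ($R = \frac{9695}{-84867} = 9695 \left(- \frac{1}{84867}\right) = - \frac{9695}{84867} \approx -0.11424$)
$h = \frac{1}{19036}$ ($h = \frac{1}{-8 + 19044} = \frac{1}{19036} \approx 5.2532 \cdot 10^{-5}$)
$\left(R - 207589\right) - h = \left(- \frac{9695}{84867} - 207589\right) - \frac{1}{19036} = - \frac{17617465358}{84867} - \frac{1}{19036} = - \frac{335366070639755}{1615528212}$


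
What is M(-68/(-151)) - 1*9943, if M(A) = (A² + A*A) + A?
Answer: -226690827/22801 ≈ -9942.1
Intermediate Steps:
M(A) = A + 2*A² (M(A) = (A² + A²) + A = 2*A² + A = A + 2*A²)
M(-68/(-151)) - 1*9943 = (-68/(-151))*(1 + 2*(-68/(-151))) - 1*9943 = (-68*(-1/151))*(1 + 2*(-68*(-1/151))) - 9943 = 68*(1 + 2*(68/151))/151 - 9943 = 68*(1 + 136/151)/151 - 9943 = (68/151)*(287/151) - 9943 = 19516/22801 - 9943 = -226690827/22801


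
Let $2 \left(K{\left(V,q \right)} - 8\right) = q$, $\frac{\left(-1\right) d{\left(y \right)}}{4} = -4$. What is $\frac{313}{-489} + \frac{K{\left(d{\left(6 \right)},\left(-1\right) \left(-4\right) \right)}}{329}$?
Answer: $- \frac{98087}{160881} \approx -0.60969$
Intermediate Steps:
$d{\left(y \right)} = 16$ ($d{\left(y \right)} = \left(-4\right) \left(-4\right) = 16$)
$K{\left(V,q \right)} = 8 + \frac{q}{2}$
$\frac{313}{-489} + \frac{K{\left(d{\left(6 \right)},\left(-1\right) \left(-4\right) \right)}}{329} = \frac{313}{-489} + \frac{8 + \frac{\left(-1\right) \left(-4\right)}{2}}{329} = 313 \left(- \frac{1}{489}\right) + \left(8 + \frac{1}{2} \cdot 4\right) \frac{1}{329} = - \frac{313}{489} + \left(8 + 2\right) \frac{1}{329} = - \frac{313}{489} + 10 \cdot \frac{1}{329} = - \frac{313}{489} + \frac{10}{329} = - \frac{98087}{160881}$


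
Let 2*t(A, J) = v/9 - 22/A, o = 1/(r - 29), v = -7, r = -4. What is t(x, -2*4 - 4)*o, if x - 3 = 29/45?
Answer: 5029/48708 ≈ 0.10325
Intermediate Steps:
o = -1/33 (o = 1/(-4 - 29) = 1/(-33) = -1/33 ≈ -0.030303)
x = 164/45 (x = 3 + 29/45 = 164/45 ≈ 3.6444)
t(A, J) = -7/18 - 11/A (t(A, J) = (-7/9 - 22/A)/2 = -7/18 - 11/A)
t(x, -2*4 - 4)*o = (-7/18 - 11/164/45)*(-1/33) = (-7/18 - 11*45/164)*(-1/33) = (-7/18 - 495/164)*(-1/33) = -5029/1476*(-1/33) = 5029/48708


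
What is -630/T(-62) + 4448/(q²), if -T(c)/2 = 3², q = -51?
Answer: 95483/2601 ≈ 36.710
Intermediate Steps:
T(c) = -18 (T(c) = -2*3² = -2*9 = -18)
-630/T(-62) + 4448/(q²) = -630/(-18) + 4448/((-51)²) = -630*(-1/18) + 4448/2601 = 35 + 4448*(1/2601) = 35 + 4448/2601 = 95483/2601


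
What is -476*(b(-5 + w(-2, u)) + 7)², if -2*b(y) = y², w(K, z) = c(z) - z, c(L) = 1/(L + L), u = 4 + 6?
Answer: -835690304519/160000 ≈ -5.2231e+6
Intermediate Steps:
u = 10
c(L) = 1/(2*L)
w(K, z) = 1/(2*z) - z
b(y) = -y²/2
-476*(b(-5 + w(-2, u)) + 7)² = -476*(-(-5 + ((½)/10 - 1*10))²/2 + 7)² = -476*(-(-5 + ((½)*(⅒) - 10))²/2 + 7)² = -476*(-(-5 + (1/20 - 10))²/2 + 7)² = -476*(-(-5 - 199/20)²/2 + 7)² = -476*(-(-299/20)²/2 + 7)² = -476*(-½*89401/400 + 7)² = -476*(-89401/800 + 7)² = -476*(-83801/800)² = -476*7022607601/640000 = -835690304519/160000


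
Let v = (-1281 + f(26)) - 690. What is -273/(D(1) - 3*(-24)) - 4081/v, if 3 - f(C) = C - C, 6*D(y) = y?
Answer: -1456511/852144 ≈ -1.7092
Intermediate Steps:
D(y) = y/6
f(C) = 3 (f(C) = 3 - (C - C) = 3 - 1*0 = 3 + 0 = 3)
v = -1968 (v = (-1281 + 3) - 690 = -1278 - 690 = -1968)
-273/(D(1) - 3*(-24)) - 4081/v = -273/((⅙)*1 - 3*(-24)) - 4081/(-1968) = -273/(⅙ + 72) - 4081*(-1/1968) = -273/433/6 + 4081/1968 = -273*6/433 + 4081/1968 = -1638/433 + 4081/1968 = -1456511/852144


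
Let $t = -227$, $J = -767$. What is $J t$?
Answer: $174109$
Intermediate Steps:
$J t = \left(-767\right) \left(-227\right) = 174109$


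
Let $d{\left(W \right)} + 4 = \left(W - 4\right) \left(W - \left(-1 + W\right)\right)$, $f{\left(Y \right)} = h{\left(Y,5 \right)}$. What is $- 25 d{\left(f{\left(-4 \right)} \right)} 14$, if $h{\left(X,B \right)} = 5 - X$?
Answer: $-350$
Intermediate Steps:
$f{\left(Y \right)} = 5 - Y$
$d{\left(W \right)} = -8 + W$ ($d{\left(W \right)} = -4 + \left(W - 4\right) \left(W - \left(-1 + W\right)\right) = -4 + \left(-4 + W\right) 1 = -4 + \left(-4 + W\right) = -8 + W$)
$- 25 d{\left(f{\left(-4 \right)} \right)} 14 = - 25 \left(-8 + \left(5 - -4\right)\right) 14 = - 25 \left(-8 + \left(5 + 4\right)\right) 14 = - 25 \left(-8 + 9\right) 14 = \left(-25\right) 1 \cdot 14 = \left(-25\right) 14 = -350$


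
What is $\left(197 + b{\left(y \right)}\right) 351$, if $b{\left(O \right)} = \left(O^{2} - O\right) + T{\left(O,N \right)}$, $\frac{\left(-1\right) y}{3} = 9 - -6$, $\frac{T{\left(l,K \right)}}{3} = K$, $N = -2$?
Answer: $793611$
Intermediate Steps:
$T{\left(l,K \right)} = 3 K$
$y = -45$ ($y = - 3 \left(9 - -6\right) = - 3 \left(9 + 6\right) = \left(-3\right) 15 = -45$)
$b{\left(O \right)} = -6 + O^{2} - O$ ($b{\left(O \right)} = \left(O^{2} - O\right) + 3 \left(-2\right) = \left(O^{2} - O\right) - 6 = -6 + O^{2} - O$)
$\left(197 + b{\left(y \right)}\right) 351 = \left(197 - \left(-39 - 2025\right)\right) 351 = \left(197 + \left(-6 + 2025 + 45\right)\right) 351 = \left(197 + 2064\right) 351 = 2261 \cdot 351 = 793611$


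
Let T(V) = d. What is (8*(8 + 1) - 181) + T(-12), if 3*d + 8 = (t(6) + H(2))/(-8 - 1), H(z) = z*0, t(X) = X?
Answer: -1007/9 ≈ -111.89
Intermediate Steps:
H(z) = 0
d = -26/9 (d = -8/3 + ((6 + 0)/(-8 - 1))/3 = -8/3 + (6/(-9))/3 = -8/3 + (6*(-⅑))/3 = -8/3 + (⅓)*(-⅔) = -8/3 - 2/9 = -26/9 ≈ -2.8889)
T(V) = -26/9
(8*(8 + 1) - 181) + T(-12) = (8*(8 + 1) - 181) - 26/9 = (8*9 - 181) - 26/9 = (72 - 181) - 26/9 = -109 - 26/9 = -1007/9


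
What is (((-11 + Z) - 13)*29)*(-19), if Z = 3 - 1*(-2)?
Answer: 10469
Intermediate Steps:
Z = 5 (Z = 3 + 2 = 5)
(((-11 + Z) - 13)*29)*(-19) = (((-11 + 5) - 13)*29)*(-19) = ((-6 - 13)*29)*(-19) = -19*29*(-19) = -551*(-19) = 10469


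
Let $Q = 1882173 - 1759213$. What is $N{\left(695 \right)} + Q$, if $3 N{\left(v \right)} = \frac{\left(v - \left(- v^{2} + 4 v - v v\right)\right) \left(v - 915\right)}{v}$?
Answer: $\frac{63740}{3} \approx 21247.0$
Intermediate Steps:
$N{\left(v \right)} = \frac{\left(-915 + v\right) \left(- 3 v + 2 v^{2}\right)}{3 v}$ ($N{\left(v \right)} = \frac{\left(v - \left(- v^{2} + 4 v - v v\right)\right) \left(v - 915\right) \frac{1}{v}}{3} = \frac{\left(v - \left(- 2 v^{2} + 4 v\right)\right) \left(-915 + v\right) \frac{1}{v}}{3} = \frac{\left(v + \left(2 v^{2} - 4 v\right)\right) \left(-915 + v\right) \frac{1}{v}}{3} = \frac{\left(v + \left(- 4 v + 2 v^{2}\right)\right) \left(-915 + v\right) \frac{1}{v}}{3} = \frac{\left(- 3 v + 2 v^{2}\right) \left(-915 + v\right) \frac{1}{v}}{3} = \frac{\left(-915 + v\right) \left(- 3 v + 2 v^{2}\right) \frac{1}{v}}{3} = \frac{\frac{1}{v} \left(-915 + v\right) \left(- 3 v + 2 v^{2}\right)}{3} = \frac{\left(-915 + v\right) \left(- 3 v + 2 v^{2}\right)}{3 v}$)
$Q = 122960$
$N{\left(695 \right)} + Q = \left(915 - 424645 + \frac{2 \cdot 695^{2}}{3}\right) + 122960 = \left(915 - 424645 + \frac{2}{3} \cdot 483025\right) + 122960 = \left(915 - 424645 + \frac{966050}{3}\right) + 122960 = - \frac{305140}{3} + 122960 = \frac{63740}{3}$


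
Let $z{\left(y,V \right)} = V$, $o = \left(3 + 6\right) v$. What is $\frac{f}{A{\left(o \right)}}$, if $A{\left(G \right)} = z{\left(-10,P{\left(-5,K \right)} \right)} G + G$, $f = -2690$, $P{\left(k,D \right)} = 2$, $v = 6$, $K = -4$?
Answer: $- \frac{1345}{81} \approx -16.605$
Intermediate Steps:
$o = 54$ ($o = \left(3 + 6\right) 6 = 9 \cdot 6 = 54$)
$A{\left(G \right)} = 3 G$ ($A{\left(G \right)} = 2 G + G = 3 G$)
$\frac{f}{A{\left(o \right)}} = - \frac{2690}{3 \cdot 54} = - \frac{2690}{162} = \left(-2690\right) \frac{1}{162} = - \frac{1345}{81}$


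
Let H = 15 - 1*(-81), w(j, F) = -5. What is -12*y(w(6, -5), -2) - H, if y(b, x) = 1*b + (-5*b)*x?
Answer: 564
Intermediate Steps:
H = 96 (H = 15 + 81 = 96)
y(b, x) = b - 5*b*x
-12*y(w(6, -5), -2) - H = -(-60)*(1 - 5*(-2)) - 1*96 = -(-60)*(1 + 10) - 96 = -(-60)*11 - 96 = -12*(-55) - 96 = 660 - 96 = 564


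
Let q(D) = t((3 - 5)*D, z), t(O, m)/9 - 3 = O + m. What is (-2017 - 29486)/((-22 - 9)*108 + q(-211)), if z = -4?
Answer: -10501/147 ≈ -71.435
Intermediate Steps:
t(O, m) = 27 + 9*O + 9*m (t(O, m) = 27 + 9*(O + m) = 27 + (9*O + 9*m) = 27 + 9*O + 9*m)
q(D) = -9 - 18*D (q(D) = 27 + 9*((3 - 5)*D) + 9*(-4) = 27 + 9*(-2*D) - 36 = 27 - 18*D - 36 = -9 - 18*D)
(-2017 - 29486)/((-22 - 9)*108 + q(-211)) = (-2017 - 29486)/((-22 - 9)*108 + (-9 - 18*(-211))) = -31503/(-31*108 + (-9 + 3798)) = -31503/(-3348 + 3789) = -31503/441 = -31503*1/441 = -10501/147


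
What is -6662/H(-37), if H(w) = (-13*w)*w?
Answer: 6662/17797 ≈ 0.37433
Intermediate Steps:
H(w) = -13*w²
-6662/H(-37) = -6662/((-13*(-37)²)) = -6662/((-13*1369)) = -6662/(-17797) = -6662*(-1/17797) = 6662/17797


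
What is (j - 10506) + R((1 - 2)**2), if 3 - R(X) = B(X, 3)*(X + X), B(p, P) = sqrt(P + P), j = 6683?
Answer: -3820 - 2*sqrt(6) ≈ -3824.9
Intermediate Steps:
B(p, P) = sqrt(2)*sqrt(P) (B(p, P) = sqrt(2*P) = sqrt(2)*sqrt(P))
R(X) = 3 - 2*X*sqrt(6) (R(X) = 3 - sqrt(2)*sqrt(3)*(X + X) = 3 - sqrt(6)*2*X = 3 - 2*X*sqrt(6))
(j - 10506) + R((1 - 2)**2) = (6683 - 10506) + (3 - 2*(1 - 2)**2*sqrt(6)) = -3823 + (3 - 2*(-1)**2*sqrt(6)) = -3823 + (3 - 2*1*sqrt(6)) = -3823 + (3 - 2*sqrt(6)) = -3820 - 2*sqrt(6)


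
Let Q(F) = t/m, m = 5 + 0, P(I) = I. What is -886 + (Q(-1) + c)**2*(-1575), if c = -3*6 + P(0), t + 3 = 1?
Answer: -534118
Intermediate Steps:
t = -2 (t = -3 + 1 = -2)
m = 5
Q(F) = -2/5
c = -18 (c = -3*6 + 0 = -18 + 0 = -18)
-886 + (Q(-1) + c)**2*(-1575) = -886 + (-2/5 - 18)**2*(-1575) = -886 + (-92/5)**2*(-1575) = -886 + (8464/25)*(-1575) = -886 - 533232 = -534118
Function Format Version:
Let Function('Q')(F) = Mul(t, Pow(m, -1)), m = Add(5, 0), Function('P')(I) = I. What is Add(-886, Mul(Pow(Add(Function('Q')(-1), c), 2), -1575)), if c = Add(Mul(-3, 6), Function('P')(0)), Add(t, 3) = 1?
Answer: -534118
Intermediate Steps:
t = -2 (t = Add(-3, 1) = -2)
m = 5
Function('Q')(F) = Rational(-2, 5) (Function('Q')(F) = Mul(-2, Pow(5, -1)) = Mul(-2, Rational(1, 5)) = Rational(-2, 5))
c = -18 (c = Add(Mul(-3, 6), 0) = Add(-18, 0) = -18)
Add(-886, Mul(Pow(Add(Function('Q')(-1), c), 2), -1575)) = Add(-886, Mul(Pow(Add(Rational(-2, 5), -18), 2), -1575)) = Add(-886, Mul(Pow(Rational(-92, 5), 2), -1575)) = Add(-886, Mul(Rational(8464, 25), -1575)) = Add(-886, -533232) = -534118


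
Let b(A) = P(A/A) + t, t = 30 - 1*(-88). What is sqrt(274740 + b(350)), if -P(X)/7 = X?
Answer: 3*sqrt(30539) ≈ 524.26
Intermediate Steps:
P(X) = -7*X
t = 118 (t = 30 + 88 = 118)
b(A) = 111 (b(A) = -7*A/A + 118 = -7*1 + 118 = -7 + 118 = 111)
sqrt(274740 + b(350)) = sqrt(274740 + 111) = sqrt(274851) = 3*sqrt(30539)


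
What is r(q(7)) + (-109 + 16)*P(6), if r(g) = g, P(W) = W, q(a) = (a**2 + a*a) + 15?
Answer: -445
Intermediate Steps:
q(a) = 15 + 2*a**2 (q(a) = (a**2 + a**2) + 15 = 2*a**2 + 15 = 15 + 2*a**2)
r(q(7)) + (-109 + 16)*P(6) = (15 + 2*7**2) + (-109 + 16)*6 = (15 + 2*49) - 93*6 = (15 + 98) - 558 = 113 - 558 = -445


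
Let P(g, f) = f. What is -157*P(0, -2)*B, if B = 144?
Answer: 45216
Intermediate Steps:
-157*P(0, -2)*B = -(-314)*144 = -157*(-288) = 45216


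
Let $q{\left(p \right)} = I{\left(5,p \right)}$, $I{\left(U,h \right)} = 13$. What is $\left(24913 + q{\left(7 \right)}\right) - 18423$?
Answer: $6503$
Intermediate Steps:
$q{\left(p \right)} = 13$
$\left(24913 + q{\left(7 \right)}\right) - 18423 = \left(24913 + 13\right) - 18423 = 24926 - 18423 = 6503$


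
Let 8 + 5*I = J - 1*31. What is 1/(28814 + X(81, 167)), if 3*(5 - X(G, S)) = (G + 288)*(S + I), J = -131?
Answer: 1/12460 ≈ 8.0257e-5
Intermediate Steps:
I = -34 (I = -8/5 + (-131 - 1*31)/5 = -8/5 + (-131 - 31)/5 = -8/5 + (⅕)*(-162) = -8/5 - 162/5 = -34)
X(G, S) = 5 - (-34 + S)*(288 + G)/3 (X(G, S) = 5 - (G + 288)*(S - 34)/3 = 5 - (288 + G)*(-34 + S)/3 = 5 - (-34 + S)*(288 + G)/3)
1/(28814 + X(81, 167)) = 1/(28814 + (3269 - 96*167 + (34/3)*81 - ⅓*81*167)) = 1/(28814 + (3269 - 16032 + 918 - 4509)) = 1/(28814 - 16354) = 1/12460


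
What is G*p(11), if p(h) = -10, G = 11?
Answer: -110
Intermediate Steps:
G*p(11) = 11*(-10) = -110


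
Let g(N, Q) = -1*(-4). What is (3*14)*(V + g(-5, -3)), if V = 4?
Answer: 336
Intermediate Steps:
g(N, Q) = 4
(3*14)*(V + g(-5, -3)) = (3*14)*(4 + 4) = 42*8 = 336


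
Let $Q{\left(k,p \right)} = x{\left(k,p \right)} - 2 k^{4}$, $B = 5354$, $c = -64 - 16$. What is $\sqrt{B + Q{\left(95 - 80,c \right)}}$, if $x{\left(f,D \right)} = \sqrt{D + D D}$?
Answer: $2 \sqrt{-23974 + \sqrt{395}} \approx 309.54 i$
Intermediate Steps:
$c = -80$
$x{\left(f,D \right)} = \sqrt{D + D^{2}}$
$Q{\left(k,p \right)} = \sqrt{p \left(1 + p\right)} - 2 k^{4}$
$\sqrt{B + Q{\left(95 - 80,c \right)}} = \sqrt{5354 + \left(\sqrt{- 80 \left(1 - 80\right)} - 2 \left(95 - 80\right)^{4}\right)} = \sqrt{5354 + \left(\sqrt{\left(-80\right) \left(-79\right)} - 2 \left(95 - 80\right)^{4}\right)} = \sqrt{5354 + \left(\sqrt{6320} - 2 \cdot 15^{4}\right)} = \sqrt{5354 + \left(4 \sqrt{395} - 101250\right)} = \sqrt{5354 - \left(101250 - 4 \sqrt{395}\right)} = \sqrt{-95896 + 4 \sqrt{395}}$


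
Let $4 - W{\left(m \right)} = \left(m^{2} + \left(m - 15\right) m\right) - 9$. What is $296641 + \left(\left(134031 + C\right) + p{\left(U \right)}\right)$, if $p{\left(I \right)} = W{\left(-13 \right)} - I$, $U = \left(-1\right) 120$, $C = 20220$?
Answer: $450492$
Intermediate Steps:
$W{\left(m \right)} = 13 - m^{2} - m \left(-15 + m\right)$ ($W{\left(m \right)} = 4 - \left(\left(m^{2} + \left(m - 15\right) m\right) - 9\right) = 4 - \left(\left(m^{2} + \left(-15 + m\right) m\right) - 9\right) = 4 - \left(\left(m^{2} + m \left(-15 + m\right)\right) - 9\right) = 4 - \left(-9 + m^{2} + m \left(-15 + m\right)\right) = 13 - m^{2} - m \left(-15 + m\right)$)
$U = -120$
$p{\left(I \right)} = -520 - I$ ($p{\left(I \right)} = \left(13 - 2 \left(-13\right)^{2} + 15 \left(-13\right)\right) - I = \left(13 - 338 - 195\right) - I = -520 - I$)
$296641 + \left(\left(134031 + C\right) + p{\left(U \right)}\right) = 296641 + \left(\left(134031 + 20220\right) - 400\right) = 296641 + \left(154251 + \left(-520 + 120\right)\right) = 296641 + \left(154251 - 400\right) = 296641 + 153851 = 450492$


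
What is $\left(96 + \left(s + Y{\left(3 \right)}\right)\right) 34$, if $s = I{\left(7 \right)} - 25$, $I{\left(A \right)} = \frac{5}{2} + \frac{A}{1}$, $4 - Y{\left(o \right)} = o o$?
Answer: $2567$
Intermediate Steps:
$Y{\left(o \right)} = 4 - o^{2}$ ($Y{\left(o \right)} = 4 - o o = 4 - o^{2}$)
$I{\left(A \right)} = \frac{5}{2} + A$ ($I{\left(A \right)} = 5 \cdot \frac{1}{2} + A 1 = \frac{5}{2} + A$)
$s = - \frac{31}{2}$ ($s = \left(\frac{5}{2} + 7\right) - 25 = \frac{19}{2} - 25 = - \frac{31}{2} \approx -15.5$)
$\left(96 + \left(s + Y{\left(3 \right)}\right)\right) 34 = \left(96 + \left(- \frac{31}{2} + \left(4 - 3^{2}\right)\right)\right) 34 = \left(96 + \left(- \frac{31}{2} + \left(4 - 9\right)\right)\right) 34 = \left(96 - \frac{41}{2}\right) 34 = \frac{151}{2} \cdot 34 = 2567$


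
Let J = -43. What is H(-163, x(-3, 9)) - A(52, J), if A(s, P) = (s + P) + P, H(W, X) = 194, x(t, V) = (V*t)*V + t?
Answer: 228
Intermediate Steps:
x(t, V) = t + t*V² (x(t, V) = t*V² + t = t + t*V²)
A(s, P) = s + 2*P (A(s, P) = (P + s) + P = s + 2*P)
H(-163, x(-3, 9)) - A(52, J) = 194 - (52 + 2*(-43)) = 194 - (52 - 86) = 194 - 1*(-34) = 194 + 34 = 228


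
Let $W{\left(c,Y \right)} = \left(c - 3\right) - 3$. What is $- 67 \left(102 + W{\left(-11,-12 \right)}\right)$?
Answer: $-5695$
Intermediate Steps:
$W{\left(c,Y \right)} = -6 + c$ ($W{\left(c,Y \right)} = \left(-3 + c\right) - 3 = -6 + c$)
$- 67 \left(102 + W{\left(-11,-12 \right)}\right) = - 67 \left(102 - 17\right) = \left(-67\right) 85 = -5695$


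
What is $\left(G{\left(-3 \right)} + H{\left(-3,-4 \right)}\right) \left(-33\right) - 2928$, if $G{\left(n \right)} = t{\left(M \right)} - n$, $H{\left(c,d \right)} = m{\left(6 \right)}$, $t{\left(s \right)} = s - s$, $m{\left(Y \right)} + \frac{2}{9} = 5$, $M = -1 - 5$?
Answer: $- \frac{9554}{3} \approx -3184.7$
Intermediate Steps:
$M = -6$ ($M = -1 - 5 = -6$)
$m{\left(Y \right)} = \frac{43}{9}$ ($m{\left(Y \right)} = - \frac{2}{9} + 5 = \frac{43}{9}$)
$t{\left(s \right)} = 0$
$H{\left(c,d \right)} = \frac{43}{9}$
$G{\left(n \right)} = - n$ ($G{\left(n \right)} = 0 - n = - n$)
$\left(G{\left(-3 \right)} + H{\left(-3,-4 \right)}\right) \left(-33\right) - 2928 = \left(\left(-1\right) \left(-3\right) + \frac{43}{9}\right) \left(-33\right) - 2928 = \left(3 + \frac{43}{9}\right) \left(-33\right) - 2928 = \frac{70}{9} \left(-33\right) - 2928 = - \frac{770}{3} - 2928 = - \frac{9554}{3}$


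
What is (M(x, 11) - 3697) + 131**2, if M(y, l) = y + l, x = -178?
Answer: 13297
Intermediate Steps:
M(y, l) = l + y
(M(x, 11) - 3697) + 131**2 = ((11 - 178) - 3697) + 131**2 = (-167 - 3697) + 17161 = -3864 + 17161 = 13297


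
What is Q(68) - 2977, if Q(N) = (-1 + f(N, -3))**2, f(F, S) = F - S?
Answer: 1923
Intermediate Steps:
Q(N) = (2 + N)**2 (Q(N) = (-1 + (N - 1*(-3)))**2 = (-1 + (N + 3))**2 = (-1 + (3 + N))**2 = (2 + N)**2)
Q(68) - 2977 = (2 + 68)**2 - 2977 = 70**2 - 2977 = 4900 - 2977 = 1923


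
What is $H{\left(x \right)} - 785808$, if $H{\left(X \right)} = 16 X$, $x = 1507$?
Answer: $-761696$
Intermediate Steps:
$H{\left(x \right)} - 785808 = 16 \cdot 1507 - 785808 = 24112 - 785808 = -761696$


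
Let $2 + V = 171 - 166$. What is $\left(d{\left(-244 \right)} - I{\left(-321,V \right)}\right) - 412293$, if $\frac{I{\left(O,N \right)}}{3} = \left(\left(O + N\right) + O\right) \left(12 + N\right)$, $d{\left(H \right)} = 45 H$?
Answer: $-394518$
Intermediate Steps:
$V = 3$ ($V = -2 + \left(171 - 166\right) = -2 + 5 = 3$)
$I{\left(O,N \right)} = 3 \left(12 + N\right) \left(N + 2 O\right)$ ($I{\left(O,N \right)} = 3 \left(\left(O + N\right) + O\right) \left(12 + N\right) = 3 \left(\left(N + O\right) + O\right) \left(12 + N\right) = 3 \left(N + 2 O\right) \left(12 + N\right) = 3 \left(12 + N\right) \left(N + 2 O\right)$)
$\left(d{\left(-244 \right)} - I{\left(-321,V \right)}\right) - 412293 = \left(45 \left(-244\right) - \left(3 \cdot 3^{2} + 36 \cdot 3 + 72 \left(-321\right) + 6 \cdot 3 \left(-321\right)\right)\right) - 412293 = \left(-10980 - \left(3 \cdot 9 + 108 - 23112 - 5778\right)\right) - 412293 = \left(-10980 - \left(27 + 108 - 23112 - 5778\right)\right) - 412293 = \left(-10980 - -28755\right) - 412293 = \left(-10980 + 28755\right) - 412293 = 17775 - 412293 = -394518$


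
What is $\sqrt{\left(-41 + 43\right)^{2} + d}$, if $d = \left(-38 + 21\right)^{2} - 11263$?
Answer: $i \sqrt{10970} \approx 104.74 i$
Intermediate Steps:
$d = -10974$ ($d = \left(-17\right)^{2} - 11263 = 289 - 11263 = -10974$)
$\sqrt{\left(-41 + 43\right)^{2} + d} = \sqrt{\left(-41 + 43\right)^{2} - 10974} = \sqrt{2^{2} - 10974} = \sqrt{4 - 10974} = \sqrt{-10970} = i \sqrt{10970}$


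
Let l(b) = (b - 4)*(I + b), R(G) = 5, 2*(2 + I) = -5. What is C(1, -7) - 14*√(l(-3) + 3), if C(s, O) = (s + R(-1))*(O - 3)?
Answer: -60 - 7*√222 ≈ -164.30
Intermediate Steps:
I = -9/2 (I = -2 + (½)*(-5) = -2 - 5/2 = -9/2 ≈ -4.5000)
l(b) = (-4 + b)*(-9/2 + b) (l(b) = (b - 4)*(-9/2 + b) = (-4 + b)*(-9/2 + b))
C(s, O) = (-3 + O)*(5 + s) (C(s, O) = (s + 5)*(O - 3) = (5 + s)*(-3 + O) = (-3 + O)*(5 + s))
C(1, -7) - 14*√(l(-3) + 3) = (-15 - 3*1 + 5*(-7) - 7*1) - 14*√((18 + (-3)² - 17/2*(-3)) + 3) = (-15 - 3 - 35 - 7) - 14*√((18 + 9 + 51/2) + 3) = -60 - 14*√(105/2 + 3) = -60 - 7*√222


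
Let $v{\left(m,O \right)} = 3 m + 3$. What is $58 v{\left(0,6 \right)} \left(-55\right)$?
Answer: $-9570$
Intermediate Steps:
$v{\left(m,O \right)} = 3 + 3 m$
$58 v{\left(0,6 \right)} \left(-55\right) = 58 \left(3 + 3 \cdot 0\right) \left(-55\right) = 58 \left(3 + 0\right) \left(-55\right) = 58 \cdot 3 \left(-55\right) = 174 \left(-55\right) = -9570$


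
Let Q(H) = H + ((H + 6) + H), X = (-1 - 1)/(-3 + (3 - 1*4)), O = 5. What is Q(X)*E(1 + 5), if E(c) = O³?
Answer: 1875/2 ≈ 937.50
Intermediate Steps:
E(c) = 125 (E(c) = 5³ = 125)
X = ½ (X = -2/(-3 + (3 - 4)) = -2/(-3 - 1) = -2/(-4) = -2*(-¼) = ½ ≈ 0.50000)
Q(H) = 6 + 3*H (Q(H) = H + ((6 + H) + H) = H + (6 + 2*H) = 6 + 3*H)
Q(X)*E(1 + 5) = (6 + 3*(½))*125 = (6 + 3/2)*125 = (15/2)*125 = 1875/2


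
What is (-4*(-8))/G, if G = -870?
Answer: -16/435 ≈ -0.036782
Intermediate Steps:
(-4*(-8))/G = -4*(-8)/(-870) = 32*(-1/870) = -16/435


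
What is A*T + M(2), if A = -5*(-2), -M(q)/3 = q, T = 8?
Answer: 74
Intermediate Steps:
M(q) = -3*q
A = 10
A*T + M(2) = 10*8 - 3*2 = 80 - 6 = 74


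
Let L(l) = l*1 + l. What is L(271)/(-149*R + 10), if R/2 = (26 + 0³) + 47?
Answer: -271/10872 ≈ -0.024926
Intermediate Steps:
L(l) = 2*l (L(l) = l + l = 2*l)
R = 146 (R = 2*((26 + 0³) + 47) = 2*((26 + 0) + 47) = 2*(26 + 47) = 2*73 = 146)
L(271)/(-149*R + 10) = (2*271)/(-149*146 + 10) = 542/(-21754 + 10) = 542/(-21744) = 542*(-1/21744) = -271/10872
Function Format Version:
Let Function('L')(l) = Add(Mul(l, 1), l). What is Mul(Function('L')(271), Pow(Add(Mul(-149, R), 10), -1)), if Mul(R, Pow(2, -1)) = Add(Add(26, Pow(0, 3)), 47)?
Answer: Rational(-271, 10872) ≈ -0.024926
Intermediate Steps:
Function('L')(l) = Mul(2, l) (Function('L')(l) = Add(l, l) = Mul(2, l))
R = 146 (R = Mul(2, Add(Add(26, Pow(0, 3)), 47)) = Mul(2, Add(Add(26, 0), 47)) = Mul(2, Add(26, 47)) = Mul(2, 73) = 146)
Mul(Function('L')(271), Pow(Add(Mul(-149, R), 10), -1)) = Mul(Mul(2, 271), Pow(Add(Mul(-149, 146), 10), -1)) = Mul(542, Pow(Add(-21754, 10), -1)) = Mul(542, Pow(-21744, -1)) = Mul(542, Rational(-1, 21744)) = Rational(-271, 10872)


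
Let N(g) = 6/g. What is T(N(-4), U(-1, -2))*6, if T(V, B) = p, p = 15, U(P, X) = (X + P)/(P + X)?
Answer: 90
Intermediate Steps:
U(P, X) = 1 (U(P, X) = (P + X)/(P + X) = 1)
T(V, B) = 15
T(N(-4), U(-1, -2))*6 = 15*6 = 90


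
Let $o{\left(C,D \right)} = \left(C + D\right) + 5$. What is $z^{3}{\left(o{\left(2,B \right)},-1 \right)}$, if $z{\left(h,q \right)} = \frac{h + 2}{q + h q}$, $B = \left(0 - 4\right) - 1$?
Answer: $- \frac{64}{27} \approx -2.3704$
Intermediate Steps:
$B = -5$ ($B = -4 - 1 = -5$)
$o{\left(C,D \right)} = 5 + C + D$
$z{\left(h,q \right)} = \frac{2 + h}{q + h q}$
$z^{3}{\left(o{\left(2,B \right)},-1 \right)} = \left(\frac{2 + \left(5 + 2 - 5\right)}{\left(-1\right) \left(1 + \left(5 + 2 - 5\right)\right)}\right)^{3} = \left(- \frac{2 + 2}{1 + 2}\right)^{3} = \left(\left(-1\right) \frac{1}{3} \cdot 4\right)^{3} = \left(- \frac{4}{3}\right)^{3} = - \frac{64}{27}$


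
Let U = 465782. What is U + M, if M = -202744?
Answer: 263038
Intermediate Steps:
U + M = 465782 - 202744 = 263038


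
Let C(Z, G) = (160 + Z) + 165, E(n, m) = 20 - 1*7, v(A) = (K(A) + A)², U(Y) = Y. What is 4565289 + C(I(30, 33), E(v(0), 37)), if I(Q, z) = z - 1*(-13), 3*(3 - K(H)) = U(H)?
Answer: 4565660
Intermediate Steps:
K(H) = 3 - H/3
I(Q, z) = 13 + z (I(Q, z) = z + 13 = 13 + z)
v(A) = (3 + 2*A/3)² (v(A) = ((3 - A/3) + A)² = (3 + 2*A/3)²)
E(n, m) = 13 (E(n, m) = 20 - 7 = 13)
C(Z, G) = 325 + Z
4565289 + C(I(30, 33), E(v(0), 37)) = 4565289 + (325 + (13 + 33)) = 4565289 + (325 + 46) = 4565289 + 371 = 4565660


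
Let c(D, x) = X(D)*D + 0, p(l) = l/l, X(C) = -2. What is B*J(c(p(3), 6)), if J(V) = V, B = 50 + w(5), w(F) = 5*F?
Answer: -150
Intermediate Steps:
p(l) = 1
c(D, x) = -2*D (c(D, x) = -2*D + 0 = -2*D)
B = 75 (B = 50 + 5*5 = 50 + 25 = 75)
B*J(c(p(3), 6)) = 75*(-2*1) = 75*(-2) = -150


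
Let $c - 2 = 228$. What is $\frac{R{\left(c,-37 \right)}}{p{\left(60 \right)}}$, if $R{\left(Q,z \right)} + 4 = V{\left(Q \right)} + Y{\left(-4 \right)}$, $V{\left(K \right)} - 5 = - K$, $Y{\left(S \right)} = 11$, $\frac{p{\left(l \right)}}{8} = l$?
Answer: $- \frac{109}{240} \approx -0.45417$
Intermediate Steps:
$c = 230$ ($c = 2 + 228 = 230$)
$p{\left(l \right)} = 8 l$
$V{\left(K \right)} = 5 - K$
$R{\left(Q,z \right)} = 12 - Q$ ($R{\left(Q,z \right)} = -4 + \left(\left(5 - Q\right) + 11\right) = -4 - \left(-16 + Q\right) = 12 - Q$)
$\frac{R{\left(c,-37 \right)}}{p{\left(60 \right)}} = \frac{12 - 230}{8 \cdot 60} = \frac{12 - 230}{480} = \left(-218\right) \frac{1}{480} = - \frac{109}{240}$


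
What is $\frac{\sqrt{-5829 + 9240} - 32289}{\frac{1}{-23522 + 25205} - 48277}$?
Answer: $\frac{54342387}{81250190} - \frac{5049 \sqrt{379}}{81250190} \approx 0.66762$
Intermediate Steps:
$\frac{\sqrt{-5829 + 9240} - 32289}{\frac{1}{-23522 + 25205} - 48277} = \frac{\sqrt{3411} - 32289}{\frac{1}{1683} - 48277} = \frac{3 \sqrt{379} - 32289}{\frac{1}{1683} - 48277} = \frac{-32289 + 3 \sqrt{379}}{- \frac{81250190}{1683}} = \left(-32289 + 3 \sqrt{379}\right) \left(- \frac{1683}{81250190}\right) = \frac{54342387}{81250190} - \frac{5049 \sqrt{379}}{81250190}$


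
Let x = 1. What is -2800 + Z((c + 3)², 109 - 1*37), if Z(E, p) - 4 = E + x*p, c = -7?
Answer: -2708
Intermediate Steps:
Z(E, p) = 4 + E + p (Z(E, p) = 4 + (E + 1*p) = 4 + (E + p) = 4 + E + p)
-2800 + Z((c + 3)², 109 - 1*37) = -2800 + (4 + (-7 + 3)² + (109 - 1*37)) = -2800 + (4 + (-4)² + (109 - 37)) = -2800 + (4 + 16 + 72) = -2800 + 92 = -2708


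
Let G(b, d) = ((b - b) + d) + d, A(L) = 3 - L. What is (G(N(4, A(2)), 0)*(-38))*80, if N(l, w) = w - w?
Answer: 0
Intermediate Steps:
N(l, w) = 0
G(b, d) = 2*d (G(b, d) = (0 + d) + d = d + d = 2*d)
(G(N(4, A(2)), 0)*(-38))*80 = ((2*0)*(-38))*80 = (0*(-38))*80 = 0*80 = 0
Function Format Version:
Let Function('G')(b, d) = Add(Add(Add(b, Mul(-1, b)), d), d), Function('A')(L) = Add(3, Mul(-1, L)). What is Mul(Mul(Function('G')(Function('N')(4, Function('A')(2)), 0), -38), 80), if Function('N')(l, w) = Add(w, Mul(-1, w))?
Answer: 0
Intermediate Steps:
Function('N')(l, w) = 0
Function('G')(b, d) = Mul(2, d) (Function('G')(b, d) = Add(Add(0, d), d) = Add(d, d) = Mul(2, d))
Mul(Mul(Function('G')(Function('N')(4, Function('A')(2)), 0), -38), 80) = Mul(Mul(Mul(2, 0), -38), 80) = Mul(Mul(0, -38), 80) = Mul(0, 80) = 0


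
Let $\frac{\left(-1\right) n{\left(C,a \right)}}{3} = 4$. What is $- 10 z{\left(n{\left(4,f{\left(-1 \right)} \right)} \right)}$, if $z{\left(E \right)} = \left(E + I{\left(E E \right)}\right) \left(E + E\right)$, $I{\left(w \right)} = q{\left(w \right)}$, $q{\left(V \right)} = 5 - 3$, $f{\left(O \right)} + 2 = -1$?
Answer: $-2400$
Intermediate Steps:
$f{\left(O \right)} = -3$ ($f{\left(O \right)} = -2 - 1 = -3$)
$n{\left(C,a \right)} = -12$ ($n{\left(C,a \right)} = \left(-3\right) 4 = -12$)
$q{\left(V \right)} = 2$ ($q{\left(V \right)} = 5 - 3 = 2$)
$I{\left(w \right)} = 2$
$z{\left(E \right)} = 2 E \left(2 + E\right)$ ($z{\left(E \right)} = \left(E + 2\right) \left(E + E\right) = \left(2 + E\right) 2 E = 2 E \left(2 + E\right)$)
$- 10 z{\left(n{\left(4,f{\left(-1 \right)} \right)} \right)} = - 10 \cdot 2 \left(-12\right) \left(2 - 12\right) = - 10 \cdot 2 \left(-12\right) \left(-10\right) = \left(-10\right) 240 = -2400$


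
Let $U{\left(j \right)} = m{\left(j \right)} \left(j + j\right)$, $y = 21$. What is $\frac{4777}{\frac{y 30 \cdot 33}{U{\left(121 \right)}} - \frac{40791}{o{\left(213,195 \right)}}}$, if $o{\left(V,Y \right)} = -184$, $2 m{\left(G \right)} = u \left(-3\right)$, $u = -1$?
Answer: $\frac{568744}{33213} \approx 17.124$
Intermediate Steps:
$m{\left(G \right)} = \frac{3}{2}$ ($m{\left(G \right)} = \frac{\left(-1\right) \left(-3\right)}{2} = \frac{1}{2} \cdot 3 = \frac{3}{2}$)
$U{\left(j \right)} = 3 j$ ($U{\left(j \right)} = \frac{3 \left(j + j\right)}{2} = \frac{3 \cdot 2 j}{2} = 3 j$)
$\frac{4777}{\frac{y 30 \cdot 33}{U{\left(121 \right)}} - \frac{40791}{o{\left(213,195 \right)}}} = \frac{4777}{\frac{21 \cdot 30 \cdot 33}{3 \cdot 121} - \frac{40791}{-184}} = \frac{4777}{\frac{630 \cdot 33}{363} - - \frac{40791}{184}} = \frac{4777}{20790 \cdot \frac{1}{363} + \frac{40791}{184}} = \frac{4777}{\frac{630}{11} + \frac{40791}{184}} = \frac{4777}{\frac{564621}{2024}} = 4777 \cdot \frac{2024}{564621} = \frac{568744}{33213}$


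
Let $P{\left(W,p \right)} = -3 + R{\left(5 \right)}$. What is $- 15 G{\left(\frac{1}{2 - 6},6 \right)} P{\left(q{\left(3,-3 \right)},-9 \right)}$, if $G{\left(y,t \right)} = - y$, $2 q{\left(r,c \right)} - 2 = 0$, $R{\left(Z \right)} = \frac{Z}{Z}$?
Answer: $\frac{15}{2} \approx 7.5$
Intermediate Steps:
$R{\left(Z \right)} = 1$
$q{\left(r,c \right)} = 1$ ($q{\left(r,c \right)} = 1 + \frac{1}{2} \cdot 0 = 1 + 0 = 1$)
$P{\left(W,p \right)} = -2$ ($P{\left(W,p \right)} = -3 + 1 = -2$)
$- 15 G{\left(\frac{1}{2 - 6},6 \right)} P{\left(q{\left(3,-3 \right)},-9 \right)} = - 15 \left(- \frac{1}{2 - 6}\right) \left(-2\right) = - 15 \left(- \frac{1}{-4}\right) \left(-2\right) = - 15 \left(\left(-1\right) \left(- \frac{1}{4}\right)\right) \left(-2\right) = \left(-15\right) \frac{1}{4} \left(-2\right) = \left(- \frac{15}{4}\right) \left(-2\right) = \frac{15}{2}$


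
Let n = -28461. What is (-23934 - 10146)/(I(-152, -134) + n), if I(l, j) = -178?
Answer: 34080/28639 ≈ 1.1900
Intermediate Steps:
(-23934 - 10146)/(I(-152, -134) + n) = (-23934 - 10146)/(-178 - 28461) = -34080/(-28639) = -34080*(-1/28639) = 34080/28639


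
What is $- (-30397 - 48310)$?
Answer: $78707$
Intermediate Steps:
$- (-30397 - 48310) = \left(-1\right) \left(-78707\right) = 78707$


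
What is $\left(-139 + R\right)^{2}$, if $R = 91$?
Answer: $2304$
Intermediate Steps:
$\left(-139 + R\right)^{2} = \left(-139 + 91\right)^{2} = \left(-48\right)^{2} = 2304$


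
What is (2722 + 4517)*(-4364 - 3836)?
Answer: -59359800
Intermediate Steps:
(2722 + 4517)*(-4364 - 3836) = 7239*(-8200) = -59359800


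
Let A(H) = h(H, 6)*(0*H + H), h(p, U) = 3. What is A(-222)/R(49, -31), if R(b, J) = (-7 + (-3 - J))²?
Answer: -74/49 ≈ -1.5102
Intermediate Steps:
R(b, J) = (-10 - J)²
A(H) = 3*H (A(H) = 3*(0*H + H) = 3*(0 + H) = 3*H)
A(-222)/R(49, -31) = (3*(-222))/((10 - 31)²) = -666/((-21)²) = -666/441 = -666*1/441 = -74/49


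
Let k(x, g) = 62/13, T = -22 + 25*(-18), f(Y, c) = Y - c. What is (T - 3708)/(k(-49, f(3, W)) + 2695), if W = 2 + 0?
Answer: -54340/35097 ≈ -1.5483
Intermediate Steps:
W = 2
T = -472 (T = -22 - 450 = -472)
k(x, g) = 62/13 (k(x, g) = 62*(1/13) = 62/13)
(T - 3708)/(k(-49, f(3, W)) + 2695) = (-472 - 3708)/(62/13 + 2695) = -4180/35097/13 = -4180*13/35097 = -54340/35097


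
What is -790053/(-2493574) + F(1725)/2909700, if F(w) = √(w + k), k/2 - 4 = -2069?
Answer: 790053/2493574 + I*√2405/2909700 ≈ 0.31684 + 1.6854e-5*I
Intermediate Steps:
k = -4130 (k = 8 + 2*(-2069) = 8 - 4138 = -4130)
F(w) = √(-4130 + w) (F(w) = √(w - 4130) = √(-4130 + w))
-790053/(-2493574) + F(1725)/2909700 = -790053/(-2493574) + √(-4130 + 1725)/2909700 = -790053*(-1/2493574) + √(-2405)*(1/2909700) = 790053/2493574 + (I*√2405)*(1/2909700) = 790053/2493574 + I*√2405/2909700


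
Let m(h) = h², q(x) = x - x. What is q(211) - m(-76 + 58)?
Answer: -324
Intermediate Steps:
q(x) = 0
q(211) - m(-76 + 58) = 0 - (-76 + 58)² = 0 - 1*(-18)² = 0 - 1*324 = 0 - 324 = -324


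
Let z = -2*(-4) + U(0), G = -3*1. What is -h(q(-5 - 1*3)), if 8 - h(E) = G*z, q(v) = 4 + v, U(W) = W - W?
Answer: -32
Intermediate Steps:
U(W) = 0
G = -3
z = 8 (z = -2*(-4) + 0 = 8 + 0 = 8)
h(E) = 32 (h(E) = 8 - (-3)*8 = 8 - 1*(-24) = 8 + 24 = 32)
-h(q(-5 - 1*3)) = -1*32 = -32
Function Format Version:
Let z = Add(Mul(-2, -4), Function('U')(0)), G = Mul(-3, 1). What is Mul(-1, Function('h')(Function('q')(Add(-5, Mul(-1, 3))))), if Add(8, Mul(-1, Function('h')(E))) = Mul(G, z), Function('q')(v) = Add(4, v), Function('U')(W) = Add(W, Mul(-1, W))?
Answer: -32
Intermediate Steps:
Function('U')(W) = 0
G = -3
z = 8 (z = Add(Mul(-2, -4), 0) = Add(8, 0) = 8)
Function('h')(E) = 32 (Function('h')(E) = Add(8, Mul(-1, Mul(-3, 8))) = Add(8, Mul(-1, -24)) = Add(8, 24) = 32)
Mul(-1, Function('h')(Function('q')(Add(-5, Mul(-1, 3))))) = Mul(-1, 32) = -32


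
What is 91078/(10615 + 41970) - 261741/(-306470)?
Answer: 641174233/247934230 ≈ 2.5861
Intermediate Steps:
91078/(10615 + 41970) - 261741/(-306470) = 91078/52585 - 261741*(-1/306470) = 91078*(1/52585) + 261741/306470 = 7006/4045 + 261741/306470 = 641174233/247934230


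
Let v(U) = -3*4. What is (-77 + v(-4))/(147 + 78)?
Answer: -89/225 ≈ -0.39556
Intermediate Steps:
v(U) = -12
(-77 + v(-4))/(147 + 78) = (-77 - 12)/(147 + 78) = -89/225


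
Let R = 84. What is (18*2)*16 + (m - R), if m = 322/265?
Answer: 130702/265 ≈ 493.21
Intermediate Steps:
m = 322/265 (m = 322*(1/265) = 322/265 ≈ 1.2151)
(18*2)*16 + (m - R) = (18*2)*16 + (322/265 - 1*84) = 36*16 + (322/265 - 84) = 576 - 21938/265 = 130702/265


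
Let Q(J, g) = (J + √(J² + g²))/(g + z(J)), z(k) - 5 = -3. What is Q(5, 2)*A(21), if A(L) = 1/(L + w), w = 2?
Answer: 5/92 + √29/92 ≈ 0.11288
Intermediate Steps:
z(k) = 2 (z(k) = 5 - 3 = 2)
Q(J, g) = (J + √(J² + g²))/(2 + g) (Q(J, g) = (J + √(J² + g²))/(g + 2) = (J + √(J² + g²))/(2 + g))
A(L) = 1/(2 + L) (A(L) = 1/(L + 2) = 1/(2 + L))
Q(5, 2)*A(21) = ((5 + √(5² + 2²))/(2 + 2))/(2 + 21) = ((5 + √(25 + 4))/4)/23 = ((5 + √29)/4)*(1/23) = (5/4 + √29/4)*(1/23) = 5/92 + √29/92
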